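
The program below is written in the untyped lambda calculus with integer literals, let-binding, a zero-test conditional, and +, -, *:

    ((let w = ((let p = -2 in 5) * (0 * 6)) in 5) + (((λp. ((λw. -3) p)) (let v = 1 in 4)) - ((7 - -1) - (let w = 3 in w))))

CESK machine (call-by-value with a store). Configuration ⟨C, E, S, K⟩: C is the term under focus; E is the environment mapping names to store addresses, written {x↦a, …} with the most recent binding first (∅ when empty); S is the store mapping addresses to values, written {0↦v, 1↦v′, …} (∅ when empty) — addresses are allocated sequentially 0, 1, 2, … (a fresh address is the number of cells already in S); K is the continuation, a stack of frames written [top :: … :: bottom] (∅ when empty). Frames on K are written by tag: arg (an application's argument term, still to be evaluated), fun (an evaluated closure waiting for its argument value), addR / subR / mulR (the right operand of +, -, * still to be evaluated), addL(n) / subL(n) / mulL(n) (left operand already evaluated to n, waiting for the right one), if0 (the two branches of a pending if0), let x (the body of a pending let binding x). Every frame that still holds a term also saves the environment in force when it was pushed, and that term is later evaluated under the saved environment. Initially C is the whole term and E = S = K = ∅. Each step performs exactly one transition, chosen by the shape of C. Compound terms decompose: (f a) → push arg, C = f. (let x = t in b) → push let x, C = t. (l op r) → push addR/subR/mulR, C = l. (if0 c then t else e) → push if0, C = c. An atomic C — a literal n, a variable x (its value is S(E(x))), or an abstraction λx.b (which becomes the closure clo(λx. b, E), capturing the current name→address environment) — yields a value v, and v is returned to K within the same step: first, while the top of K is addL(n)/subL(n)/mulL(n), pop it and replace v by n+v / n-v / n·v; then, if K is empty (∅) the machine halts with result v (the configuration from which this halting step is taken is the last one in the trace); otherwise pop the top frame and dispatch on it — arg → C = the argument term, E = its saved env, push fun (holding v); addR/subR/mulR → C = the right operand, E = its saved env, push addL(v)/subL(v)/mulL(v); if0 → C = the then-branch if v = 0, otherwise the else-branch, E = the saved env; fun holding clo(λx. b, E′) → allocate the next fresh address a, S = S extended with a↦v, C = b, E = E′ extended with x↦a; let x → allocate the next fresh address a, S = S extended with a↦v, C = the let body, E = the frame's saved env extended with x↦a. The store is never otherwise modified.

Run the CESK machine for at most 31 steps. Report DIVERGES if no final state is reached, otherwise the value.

Answer: -3

Execution trace:
step 0: ⟨C=((let w = ((let p = -2 in 5) * (0 * 6)) in 5) + (((λp. ((λw. -3) p)) (let v = 1 in 4)) - ((7 - -1) - (let w = 3 in w)))); E=∅; S=∅; K=∅⟩
step 1: ⟨C=(let w = ((let p = -2 in 5) * (0 * 6)) in 5); E=∅; S=∅; K=[addR]⟩
step 2: ⟨C=((let p = -2 in 5) * (0 * 6)); E=∅; S=∅; K=[let w :: addR]⟩
step 3: ⟨C=(let p = -2 in 5); E=∅; S=∅; K=[mulR :: let w :: addR]⟩
step 4: ⟨C=-2; E=∅; S=∅; K=[let p :: mulR :: let w :: addR]⟩
step 5: ⟨C=5; E={p↦0}; S={0↦-2}; K=[mulR :: let w :: addR]⟩
step 6: ⟨C=(0 * 6); E=∅; S={0↦-2}; K=[mulL(5) :: let w :: addR]⟩
step 7: ⟨C=0; E=∅; S={0↦-2}; K=[mulR :: mulL(5) :: let w :: addR]⟩
step 8: ⟨C=6; E=∅; S={0↦-2}; K=[mulL(0) :: mulL(5) :: let w :: addR]⟩
step 9: ⟨C=5; E={w↦1}; S={0↦-2, 1↦0}; K=[addR]⟩
step 10: ⟨C=(((λp. ((λw. -3) p)) (let v = 1 in 4)) - ((7 - -1) - (let w = 3 in w))); E=∅; S={0↦-2, 1↦0}; K=[addL(5)]⟩
step 11: ⟨C=((λp. ((λw. -3) p)) (let v = 1 in 4)); E=∅; S={0↦-2, 1↦0}; K=[subR :: addL(5)]⟩
step 12: ⟨C=(λp. ((λw. -3) p)); E=∅; S={0↦-2, 1↦0}; K=[arg :: subR :: addL(5)]⟩
step 13: ⟨C=(let v = 1 in 4); E=∅; S={0↦-2, 1↦0}; K=[fun :: subR :: addL(5)]⟩
step 14: ⟨C=1; E=∅; S={0↦-2, 1↦0}; K=[let v :: fun :: subR :: addL(5)]⟩
step 15: ⟨C=4; E={v↦2}; S={0↦-2, 1↦0, 2↦1}; K=[fun :: subR :: addL(5)]⟩
step 16: ⟨C=((λw. -3) p); E={p↦3}; S={0↦-2, 1↦0, 2↦1, 3↦4}; K=[subR :: addL(5)]⟩
step 17: ⟨C=(λw. -3); E={p↦3}; S={0↦-2, 1↦0, 2↦1, 3↦4}; K=[arg :: subR :: addL(5)]⟩
step 18: ⟨C=p; E={p↦3}; S={0↦-2, 1↦0, 2↦1, 3↦4}; K=[fun :: subR :: addL(5)]⟩
step 19: ⟨C=-3; E={w↦4, p↦3}; S={0↦-2, 1↦0, 2↦1, 3↦4, 4↦4}; K=[subR :: addL(5)]⟩
step 20: ⟨C=((7 - -1) - (let w = 3 in w)); E=∅; S={0↦-2, 1↦0, 2↦1, 3↦4, 4↦4}; K=[subL(-3) :: addL(5)]⟩
step 21: ⟨C=(7 - -1); E=∅; S={0↦-2, 1↦0, 2↦1, 3↦4, 4↦4}; K=[subR :: subL(-3) :: addL(5)]⟩
step 22: ⟨C=7; E=∅; S={0↦-2, 1↦0, 2↦1, 3↦4, 4↦4}; K=[subR :: subR :: subL(-3) :: addL(5)]⟩
step 23: ⟨C=-1; E=∅; S={0↦-2, 1↦0, 2↦1, 3↦4, 4↦4}; K=[subL(7) :: subR :: subL(-3) :: addL(5)]⟩
step 24: ⟨C=(let w = 3 in w); E=∅; S={0↦-2, 1↦0, 2↦1, 3↦4, 4↦4}; K=[subL(8) :: subL(-3) :: addL(5)]⟩
step 25: ⟨C=3; E=∅; S={0↦-2, 1↦0, 2↦1, 3↦4, 4↦4}; K=[let w :: subL(8) :: subL(-3) :: addL(5)]⟩
step 26: ⟨C=w; E={w↦5}; S={0↦-2, 1↦0, 2↦1, 3↦4, 4↦4, 5↦3}; K=[subL(8) :: subL(-3) :: addL(5)]⟩
→ final value -3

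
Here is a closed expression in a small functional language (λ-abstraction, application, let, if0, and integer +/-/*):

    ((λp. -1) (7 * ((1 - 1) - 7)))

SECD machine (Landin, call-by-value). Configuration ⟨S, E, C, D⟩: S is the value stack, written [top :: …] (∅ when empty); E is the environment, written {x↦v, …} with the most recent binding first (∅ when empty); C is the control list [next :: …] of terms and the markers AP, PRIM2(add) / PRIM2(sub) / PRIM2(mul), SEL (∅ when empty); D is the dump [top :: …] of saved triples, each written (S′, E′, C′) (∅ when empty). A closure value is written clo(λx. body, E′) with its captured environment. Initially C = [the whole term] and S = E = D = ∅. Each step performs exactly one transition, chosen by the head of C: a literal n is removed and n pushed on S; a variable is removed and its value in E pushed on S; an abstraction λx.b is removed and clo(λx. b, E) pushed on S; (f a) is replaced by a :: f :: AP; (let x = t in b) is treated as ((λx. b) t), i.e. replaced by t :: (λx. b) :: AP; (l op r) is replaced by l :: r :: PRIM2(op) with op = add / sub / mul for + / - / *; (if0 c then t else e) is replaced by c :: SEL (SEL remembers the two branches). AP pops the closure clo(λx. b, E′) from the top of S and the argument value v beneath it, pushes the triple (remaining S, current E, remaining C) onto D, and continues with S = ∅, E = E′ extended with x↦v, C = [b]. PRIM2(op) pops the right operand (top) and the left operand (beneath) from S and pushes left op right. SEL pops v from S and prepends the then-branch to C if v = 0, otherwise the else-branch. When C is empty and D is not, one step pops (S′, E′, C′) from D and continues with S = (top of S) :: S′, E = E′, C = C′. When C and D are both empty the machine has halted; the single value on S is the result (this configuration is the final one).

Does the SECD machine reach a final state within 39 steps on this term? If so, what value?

t=0: ⟨S=∅; E=∅; C=[((λp. -1) (7 * ((1 - 1) - 7)))]; D=∅⟩
t=1: ⟨S=∅; E=∅; C=[(7 * ((1 - 1) - 7)) :: (λp. -1) :: AP]; D=∅⟩
t=2: ⟨S=∅; E=∅; C=[7 :: ((1 - 1) - 7) :: PRIM2(mul) :: (λp. -1) :: AP]; D=∅⟩
t=3: ⟨S=[7]; E=∅; C=[((1 - 1) - 7) :: PRIM2(mul) :: (λp. -1) :: AP]; D=∅⟩
t=4: ⟨S=[7]; E=∅; C=[(1 - 1) :: 7 :: PRIM2(sub) :: PRIM2(mul) :: (λp. -1) :: AP]; D=∅⟩
t=5: ⟨S=[7]; E=∅; C=[1 :: 1 :: PRIM2(sub) :: 7 :: PRIM2(sub) :: PRIM2(mul) :: (λp. -1) :: AP]; D=∅⟩
t=6: ⟨S=[1 :: 7]; E=∅; C=[1 :: PRIM2(sub) :: 7 :: PRIM2(sub) :: PRIM2(mul) :: (λp. -1) :: AP]; D=∅⟩
t=7: ⟨S=[1 :: 1 :: 7]; E=∅; C=[PRIM2(sub) :: 7 :: PRIM2(sub) :: PRIM2(mul) :: (λp. -1) :: AP]; D=∅⟩
t=8: ⟨S=[0 :: 7]; E=∅; C=[7 :: PRIM2(sub) :: PRIM2(mul) :: (λp. -1) :: AP]; D=∅⟩
t=9: ⟨S=[7 :: 0 :: 7]; E=∅; C=[PRIM2(sub) :: PRIM2(mul) :: (λp. -1) :: AP]; D=∅⟩
t=10: ⟨S=[-7 :: 7]; E=∅; C=[PRIM2(mul) :: (λp. -1) :: AP]; D=∅⟩
t=11: ⟨S=[-49]; E=∅; C=[(λp. -1) :: AP]; D=∅⟩
t=12: ⟨S=[clo(λp. -1, ∅) :: -49]; E=∅; C=[AP]; D=∅⟩
t=13: ⟨S=∅; E={p↦-49}; C=[-1]; D=[(∅, ∅, ∅)]⟩
t=14: ⟨S=[-1]; E={p↦-49}; C=∅; D=[(∅, ∅, ∅)]⟩
t=15: ⟨S=[-1]; E=∅; C=∅; D=∅⟩
→ final value -1

Answer: -1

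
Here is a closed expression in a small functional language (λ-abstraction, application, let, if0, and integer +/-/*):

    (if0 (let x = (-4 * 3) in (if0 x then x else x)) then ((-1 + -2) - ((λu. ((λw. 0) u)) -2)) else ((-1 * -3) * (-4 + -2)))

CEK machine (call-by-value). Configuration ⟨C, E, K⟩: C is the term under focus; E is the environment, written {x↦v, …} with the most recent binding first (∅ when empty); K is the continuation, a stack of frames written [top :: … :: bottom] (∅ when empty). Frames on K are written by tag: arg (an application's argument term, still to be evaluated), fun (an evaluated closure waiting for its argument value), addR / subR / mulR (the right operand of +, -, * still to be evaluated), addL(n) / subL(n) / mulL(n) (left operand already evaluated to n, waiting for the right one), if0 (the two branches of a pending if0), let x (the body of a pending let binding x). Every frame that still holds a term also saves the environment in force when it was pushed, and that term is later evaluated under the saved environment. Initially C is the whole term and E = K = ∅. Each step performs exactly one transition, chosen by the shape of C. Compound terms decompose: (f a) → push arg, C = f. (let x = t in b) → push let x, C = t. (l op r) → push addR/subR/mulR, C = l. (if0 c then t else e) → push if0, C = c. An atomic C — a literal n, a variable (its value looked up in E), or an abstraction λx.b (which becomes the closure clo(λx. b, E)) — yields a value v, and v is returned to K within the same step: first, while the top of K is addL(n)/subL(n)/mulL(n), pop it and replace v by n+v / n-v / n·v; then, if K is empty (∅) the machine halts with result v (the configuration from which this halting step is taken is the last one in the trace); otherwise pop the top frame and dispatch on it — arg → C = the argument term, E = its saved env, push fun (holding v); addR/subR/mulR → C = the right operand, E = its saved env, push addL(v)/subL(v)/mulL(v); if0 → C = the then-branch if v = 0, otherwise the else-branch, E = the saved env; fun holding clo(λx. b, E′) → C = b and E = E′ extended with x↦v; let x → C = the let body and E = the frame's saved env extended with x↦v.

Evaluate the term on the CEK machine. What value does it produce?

0. <C=(if0 (let x = (-4 * 3) in (if0 x then x else x)) then ((-1 + -2) - ((λu. ((λw. 0) u)) -2)) else ((-1 * -3) * (-4 + -2))), E=∅, K=∅>
1. <C=(let x = (-4 * 3) in (if0 x then x else x)), E=∅, K=[if0]>
2. <C=(-4 * 3), E=∅, K=[let x :: if0]>
3. <C=-4, E=∅, K=[mulR :: let x :: if0]>
4. <C=3, E=∅, K=[mulL(-4) :: let x :: if0]>
5. <C=(if0 x then x else x), E={x↦-12}, K=[if0]>
6. <C=x, E={x↦-12}, K=[if0 :: if0]>
7. <C=x, E={x↦-12}, K=[if0]>
8. <C=((-1 * -3) * (-4 + -2)), E=∅, K=∅>
9. <C=(-1 * -3), E=∅, K=[mulR]>
10. <C=-1, E=∅, K=[mulR :: mulR]>
11. <C=-3, E=∅, K=[mulL(-1) :: mulR]>
12. <C=(-4 + -2), E=∅, K=[mulL(3)]>
13. <C=-4, E=∅, K=[addR :: mulL(3)]>
14. <C=-2, E=∅, K=[addL(-4) :: mulL(3)]>
→ final value -18

Answer: -18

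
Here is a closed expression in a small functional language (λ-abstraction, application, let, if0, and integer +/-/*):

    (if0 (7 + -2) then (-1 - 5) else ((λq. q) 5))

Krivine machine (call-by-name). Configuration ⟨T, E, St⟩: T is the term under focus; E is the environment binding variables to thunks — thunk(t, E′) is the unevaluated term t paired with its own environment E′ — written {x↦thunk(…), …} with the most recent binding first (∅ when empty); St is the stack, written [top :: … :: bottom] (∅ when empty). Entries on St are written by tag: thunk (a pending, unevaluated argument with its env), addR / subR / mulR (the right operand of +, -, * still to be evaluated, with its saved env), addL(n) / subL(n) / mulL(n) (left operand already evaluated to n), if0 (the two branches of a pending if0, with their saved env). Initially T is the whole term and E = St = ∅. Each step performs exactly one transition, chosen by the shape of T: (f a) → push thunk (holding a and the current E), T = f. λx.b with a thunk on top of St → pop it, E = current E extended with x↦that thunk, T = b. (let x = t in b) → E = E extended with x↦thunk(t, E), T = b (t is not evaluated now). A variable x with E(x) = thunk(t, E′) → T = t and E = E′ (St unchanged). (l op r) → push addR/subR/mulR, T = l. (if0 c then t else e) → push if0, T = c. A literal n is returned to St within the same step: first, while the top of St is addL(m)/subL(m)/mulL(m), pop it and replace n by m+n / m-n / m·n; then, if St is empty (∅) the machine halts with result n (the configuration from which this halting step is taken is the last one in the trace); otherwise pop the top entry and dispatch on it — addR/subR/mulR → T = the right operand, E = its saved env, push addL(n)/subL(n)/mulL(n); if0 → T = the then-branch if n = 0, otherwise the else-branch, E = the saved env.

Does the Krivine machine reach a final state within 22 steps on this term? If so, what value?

0. <T=(if0 (7 + -2) then (-1 - 5) else ((λq. q) 5)), E=∅, St=∅>
1. <T=(7 + -2), E=∅, St=[if0]>
2. <T=7, E=∅, St=[addR :: if0]>
3. <T=-2, E=∅, St=[addL(7) :: if0]>
4. <T=((λq. q) 5), E=∅, St=∅>
5. <T=(λq. q), E=∅, St=[thunk]>
6. <T=q, E={q↦thunk(5, ∅)}, St=∅>
7. <T=5, E=∅, St=∅>
→ final value 5

Answer: 5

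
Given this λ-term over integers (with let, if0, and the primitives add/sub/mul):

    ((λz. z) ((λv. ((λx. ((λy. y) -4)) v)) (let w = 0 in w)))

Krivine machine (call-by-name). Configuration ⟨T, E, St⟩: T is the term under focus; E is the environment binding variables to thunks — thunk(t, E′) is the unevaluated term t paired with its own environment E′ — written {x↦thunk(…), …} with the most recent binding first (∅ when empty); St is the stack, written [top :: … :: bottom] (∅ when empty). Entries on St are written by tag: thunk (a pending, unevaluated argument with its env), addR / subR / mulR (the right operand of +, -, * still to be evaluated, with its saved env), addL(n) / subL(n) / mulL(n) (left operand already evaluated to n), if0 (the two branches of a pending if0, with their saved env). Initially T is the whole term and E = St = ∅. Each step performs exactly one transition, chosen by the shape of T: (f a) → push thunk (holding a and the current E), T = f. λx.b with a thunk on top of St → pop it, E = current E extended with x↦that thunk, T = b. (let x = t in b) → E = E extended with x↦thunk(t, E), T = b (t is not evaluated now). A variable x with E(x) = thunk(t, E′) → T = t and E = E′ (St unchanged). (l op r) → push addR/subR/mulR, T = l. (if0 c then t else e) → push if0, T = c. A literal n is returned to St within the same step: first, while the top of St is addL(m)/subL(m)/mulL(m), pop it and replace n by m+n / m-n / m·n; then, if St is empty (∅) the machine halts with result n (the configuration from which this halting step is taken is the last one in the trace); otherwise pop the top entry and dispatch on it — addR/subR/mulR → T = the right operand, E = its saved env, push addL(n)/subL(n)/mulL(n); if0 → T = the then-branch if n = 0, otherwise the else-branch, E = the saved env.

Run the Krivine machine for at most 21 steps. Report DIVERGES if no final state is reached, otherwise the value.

Answer: -4

Derivation:
0. <T=((λz. z) ((λv. ((λx. ((λy. y) -4)) v)) (let w = 0 in w))), E=∅, St=∅>
1. <T=(λz. z), E=∅, St=[thunk]>
2. <T=z, E={z↦thunk(((λv. ((λx. ((λy. y) -4)) v)) (let w = 0 in w)), ∅)}, St=∅>
3. <T=((λv. ((λx. ((λy. y) -4)) v)) (let w = 0 in w)), E=∅, St=∅>
4. <T=(λv. ((λx. ((λy. y) -4)) v)), E=∅, St=[thunk]>
5. <T=((λx. ((λy. y) -4)) v), E={v↦thunk((let w = 0 in w), ∅)}, St=∅>
6. <T=(λx. ((λy. y) -4)), E={v↦thunk((let w = 0 in w), ∅)}, St=[thunk]>
7. <T=((λy. y) -4), E={x↦thunk(v, {v↦thunk((let w = 0 in w), ∅)}), v↦thunk((let w = 0 in w), ∅)}, St=∅>
8. <T=(λy. y), E={x↦thunk(v, {v↦thunk((let w = 0 in w), ∅)}), v↦thunk((let w = 0 in w), ∅)}, St=[thunk]>
9. <T=y, E={y↦thunk(-4, {x↦thunk(v, {v↦thunk((let w = 0 in w), ∅)}), v↦thunk((let w = 0 in w), ∅)}), x↦thunk(v, {v↦thunk((let w = 0 in w), ∅)}), v↦thunk((let w = 0 in w), ∅)}, St=∅>
10. <T=-4, E={x↦thunk(v, {v↦thunk((let w = 0 in w), ∅)}), v↦thunk((let w = 0 in w), ∅)}, St=∅>
→ final value -4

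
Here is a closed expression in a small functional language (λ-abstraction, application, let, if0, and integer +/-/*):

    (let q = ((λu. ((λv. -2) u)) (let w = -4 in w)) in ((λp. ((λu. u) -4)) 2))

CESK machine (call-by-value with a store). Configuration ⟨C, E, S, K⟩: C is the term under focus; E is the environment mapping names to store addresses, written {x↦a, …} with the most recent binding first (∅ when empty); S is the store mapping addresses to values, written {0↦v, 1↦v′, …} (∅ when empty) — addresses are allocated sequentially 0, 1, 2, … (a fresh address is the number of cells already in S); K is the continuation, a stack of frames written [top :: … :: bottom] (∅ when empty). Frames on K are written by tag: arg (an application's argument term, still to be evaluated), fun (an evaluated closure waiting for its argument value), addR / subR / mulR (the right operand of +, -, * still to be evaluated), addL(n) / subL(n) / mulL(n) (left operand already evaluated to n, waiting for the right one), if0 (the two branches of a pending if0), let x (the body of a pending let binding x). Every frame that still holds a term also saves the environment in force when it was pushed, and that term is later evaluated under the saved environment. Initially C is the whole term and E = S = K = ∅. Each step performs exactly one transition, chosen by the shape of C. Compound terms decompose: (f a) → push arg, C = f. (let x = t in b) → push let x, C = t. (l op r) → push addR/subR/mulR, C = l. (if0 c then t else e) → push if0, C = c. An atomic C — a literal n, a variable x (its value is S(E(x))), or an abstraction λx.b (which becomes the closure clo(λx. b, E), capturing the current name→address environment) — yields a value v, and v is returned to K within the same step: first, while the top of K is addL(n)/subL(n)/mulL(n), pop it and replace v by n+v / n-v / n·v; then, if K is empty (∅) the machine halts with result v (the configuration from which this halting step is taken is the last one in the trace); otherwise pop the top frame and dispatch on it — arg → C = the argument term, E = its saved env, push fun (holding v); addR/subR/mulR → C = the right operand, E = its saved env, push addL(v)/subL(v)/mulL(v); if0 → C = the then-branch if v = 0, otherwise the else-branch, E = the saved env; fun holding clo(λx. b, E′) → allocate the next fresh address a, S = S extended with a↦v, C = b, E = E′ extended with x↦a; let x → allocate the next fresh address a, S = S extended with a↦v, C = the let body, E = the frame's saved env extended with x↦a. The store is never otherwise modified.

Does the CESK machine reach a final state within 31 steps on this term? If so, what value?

Answer: -4

Machine steps:
0. ⟨C=(let q = ((λu. ((λv. -2) u)) (let w = -4 in w)) in ((λp. ((λu. u) -4)) 2)); E=∅; S=∅; K=∅⟩
1. ⟨C=((λu. ((λv. -2) u)) (let w = -4 in w)); E=∅; S=∅; K=[let q]⟩
2. ⟨C=(λu. ((λv. -2) u)); E=∅; S=∅; K=[arg :: let q]⟩
3. ⟨C=(let w = -4 in w); E=∅; S=∅; K=[fun :: let q]⟩
4. ⟨C=-4; E=∅; S=∅; K=[let w :: fun :: let q]⟩
5. ⟨C=w; E={w↦0}; S={0↦-4}; K=[fun :: let q]⟩
6. ⟨C=((λv. -2) u); E={u↦1}; S={0↦-4, 1↦-4}; K=[let q]⟩
7. ⟨C=(λv. -2); E={u↦1}; S={0↦-4, 1↦-4}; K=[arg :: let q]⟩
8. ⟨C=u; E={u↦1}; S={0↦-4, 1↦-4}; K=[fun :: let q]⟩
9. ⟨C=-2; E={v↦2, u↦1}; S={0↦-4, 1↦-4, 2↦-4}; K=[let q]⟩
10. ⟨C=((λp. ((λu. u) -4)) 2); E={q↦3}; S={0↦-4, 1↦-4, 2↦-4, 3↦-2}; K=∅⟩
11. ⟨C=(λp. ((λu. u) -4)); E={q↦3}; S={0↦-4, 1↦-4, 2↦-4, 3↦-2}; K=[arg]⟩
12. ⟨C=2; E={q↦3}; S={0↦-4, 1↦-4, 2↦-4, 3↦-2}; K=[fun]⟩
13. ⟨C=((λu. u) -4); E={p↦4, q↦3}; S={0↦-4, 1↦-4, 2↦-4, 3↦-2, 4↦2}; K=∅⟩
14. ⟨C=(λu. u); E={p↦4, q↦3}; S={0↦-4, 1↦-4, 2↦-4, 3↦-2, 4↦2}; K=[arg]⟩
15. ⟨C=-4; E={p↦4, q↦3}; S={0↦-4, 1↦-4, 2↦-4, 3↦-2, 4↦2}; K=[fun]⟩
16. ⟨C=u; E={u↦5, p↦4, q↦3}; S={0↦-4, 1↦-4, 2↦-4, 3↦-2, 4↦2, 5↦-4}; K=∅⟩
→ final value -4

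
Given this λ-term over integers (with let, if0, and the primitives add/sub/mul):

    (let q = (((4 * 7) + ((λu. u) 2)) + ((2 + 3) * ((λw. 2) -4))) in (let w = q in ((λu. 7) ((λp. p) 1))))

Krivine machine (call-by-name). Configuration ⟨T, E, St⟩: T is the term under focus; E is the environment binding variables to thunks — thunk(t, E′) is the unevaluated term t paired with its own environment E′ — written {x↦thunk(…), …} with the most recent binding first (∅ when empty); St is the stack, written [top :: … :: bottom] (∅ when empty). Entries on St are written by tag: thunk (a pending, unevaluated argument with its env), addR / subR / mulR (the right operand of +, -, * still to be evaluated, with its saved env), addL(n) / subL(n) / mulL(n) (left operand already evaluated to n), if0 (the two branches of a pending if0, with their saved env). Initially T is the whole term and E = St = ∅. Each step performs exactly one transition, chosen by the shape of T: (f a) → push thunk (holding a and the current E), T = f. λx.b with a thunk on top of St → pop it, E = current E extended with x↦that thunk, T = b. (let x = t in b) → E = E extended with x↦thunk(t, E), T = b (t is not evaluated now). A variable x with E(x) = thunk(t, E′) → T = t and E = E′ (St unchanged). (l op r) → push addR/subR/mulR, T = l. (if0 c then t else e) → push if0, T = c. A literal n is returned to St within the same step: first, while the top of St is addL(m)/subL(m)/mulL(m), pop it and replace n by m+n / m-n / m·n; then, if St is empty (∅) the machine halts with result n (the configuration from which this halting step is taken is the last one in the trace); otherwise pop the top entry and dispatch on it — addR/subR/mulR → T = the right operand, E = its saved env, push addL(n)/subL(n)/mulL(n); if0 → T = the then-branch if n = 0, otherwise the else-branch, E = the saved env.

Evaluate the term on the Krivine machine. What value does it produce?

Answer: 7

Machine steps:
t=0: <T=(let q = (((4 * 7) + ((λu. u) 2)) + ((2 + 3) * ((λw. 2) -4))) in (let w = q in ((λu. 7) ((λp. p) 1)))), E=∅, St=∅>
t=1: <T=(let w = q in ((λu. 7) ((λp. p) 1))), E={q↦thunk((((4 * 7) + ((λu. u) 2)) + ((2 + 3) * ((λw. 2) -4))), ∅)}, St=∅>
t=2: <T=((λu. 7) ((λp. p) 1)), E={w↦thunk(q, {q↦thunk((((4 * 7) + ((λu. u) 2)) + ((2 + 3) * ((λw. 2) -4))), ∅)}), q↦thunk((((4 * 7) + ((λu. u) 2)) + ((2 + 3) * ((λw. 2) -4))), ∅)}, St=∅>
t=3: <T=(λu. 7), E={w↦thunk(q, {q↦thunk((((4 * 7) + ((λu. u) 2)) + ((2 + 3) * ((λw. 2) -4))), ∅)}), q↦thunk((((4 * 7) + ((λu. u) 2)) + ((2 + 3) * ((λw. 2) -4))), ∅)}, St=[thunk]>
t=4: <T=7, E={u↦thunk(((λp. p) 1), {w↦thunk(q, {q↦thunk((((4 * 7) + ((λu. u) 2)) + ((2 + 3) * ((λw. 2) -4))), ∅)}), q↦thunk((((4 * 7) + ((λu. u) 2)) + ((2 + 3) * ((λw. 2) -4))), ∅)}), w↦thunk(q, {q↦thunk((((4 * 7) + ((λu. u) 2)) + ((2 + 3) * ((λw. 2) -4))), ∅)}), q↦thunk((((4 * 7) + ((λu. u) 2)) + ((2 + 3) * ((λw. 2) -4))), ∅)}, St=∅>
→ final value 7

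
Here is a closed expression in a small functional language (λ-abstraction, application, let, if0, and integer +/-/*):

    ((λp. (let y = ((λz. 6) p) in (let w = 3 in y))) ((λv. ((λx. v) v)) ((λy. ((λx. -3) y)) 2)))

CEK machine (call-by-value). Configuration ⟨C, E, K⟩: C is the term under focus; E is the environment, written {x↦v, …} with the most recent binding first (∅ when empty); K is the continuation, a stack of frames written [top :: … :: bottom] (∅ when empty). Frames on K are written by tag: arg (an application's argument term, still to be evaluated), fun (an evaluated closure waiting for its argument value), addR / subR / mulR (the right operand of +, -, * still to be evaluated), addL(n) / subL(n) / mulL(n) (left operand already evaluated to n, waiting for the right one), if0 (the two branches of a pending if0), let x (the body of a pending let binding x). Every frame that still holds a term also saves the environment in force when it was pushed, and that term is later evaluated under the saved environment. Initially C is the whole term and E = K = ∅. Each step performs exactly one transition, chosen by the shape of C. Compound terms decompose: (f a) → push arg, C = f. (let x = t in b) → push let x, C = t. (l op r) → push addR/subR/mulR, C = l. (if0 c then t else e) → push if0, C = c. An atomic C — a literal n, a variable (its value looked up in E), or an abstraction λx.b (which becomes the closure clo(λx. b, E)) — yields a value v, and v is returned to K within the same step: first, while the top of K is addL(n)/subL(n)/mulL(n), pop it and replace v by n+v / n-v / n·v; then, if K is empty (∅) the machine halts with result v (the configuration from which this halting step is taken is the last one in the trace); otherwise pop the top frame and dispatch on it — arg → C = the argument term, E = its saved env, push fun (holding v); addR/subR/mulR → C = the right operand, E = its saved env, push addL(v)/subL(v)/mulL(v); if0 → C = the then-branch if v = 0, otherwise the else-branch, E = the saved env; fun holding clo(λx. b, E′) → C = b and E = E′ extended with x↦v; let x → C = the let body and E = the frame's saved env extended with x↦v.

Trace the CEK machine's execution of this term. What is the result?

Answer: 6

Machine steps:
[0] [C=((λp. (let y = ((λz. 6) p) in (let w = 3 in y))) ((λv. ((λx. v) v)) ((λy. ((λx. -3) y)) 2))) | E=∅ | K=∅]
[1] [C=(λp. (let y = ((λz. 6) p) in (let w = 3 in y))) | E=∅ | K=[arg]]
[2] [C=((λv. ((λx. v) v)) ((λy. ((λx. -3) y)) 2)) | E=∅ | K=[fun]]
[3] [C=(λv. ((λx. v) v)) | E=∅ | K=[arg :: fun]]
[4] [C=((λy. ((λx. -3) y)) 2) | E=∅ | K=[fun :: fun]]
[5] [C=(λy. ((λx. -3) y)) | E=∅ | K=[arg :: fun :: fun]]
[6] [C=2 | E=∅ | K=[fun :: fun :: fun]]
[7] [C=((λx. -3) y) | E={y↦2} | K=[fun :: fun]]
[8] [C=(λx. -3) | E={y↦2} | K=[arg :: fun :: fun]]
[9] [C=y | E={y↦2} | K=[fun :: fun :: fun]]
[10] [C=-3 | E={x↦2, y↦2} | K=[fun :: fun]]
[11] [C=((λx. v) v) | E={v↦-3} | K=[fun]]
[12] [C=(λx. v) | E={v↦-3} | K=[arg :: fun]]
[13] [C=v | E={v↦-3} | K=[fun :: fun]]
[14] [C=v | E={x↦-3, v↦-3} | K=[fun]]
[15] [C=(let y = ((λz. 6) p) in (let w = 3 in y)) | E={p↦-3} | K=∅]
[16] [C=((λz. 6) p) | E={p↦-3} | K=[let y]]
[17] [C=(λz. 6) | E={p↦-3} | K=[arg :: let y]]
[18] [C=p | E={p↦-3} | K=[fun :: let y]]
[19] [C=6 | E={z↦-3, p↦-3} | K=[let y]]
[20] [C=(let w = 3 in y) | E={y↦6, p↦-3} | K=∅]
[21] [C=3 | E={y↦6, p↦-3} | K=[let w]]
[22] [C=y | E={w↦3, y↦6, p↦-3} | K=∅]
→ final value 6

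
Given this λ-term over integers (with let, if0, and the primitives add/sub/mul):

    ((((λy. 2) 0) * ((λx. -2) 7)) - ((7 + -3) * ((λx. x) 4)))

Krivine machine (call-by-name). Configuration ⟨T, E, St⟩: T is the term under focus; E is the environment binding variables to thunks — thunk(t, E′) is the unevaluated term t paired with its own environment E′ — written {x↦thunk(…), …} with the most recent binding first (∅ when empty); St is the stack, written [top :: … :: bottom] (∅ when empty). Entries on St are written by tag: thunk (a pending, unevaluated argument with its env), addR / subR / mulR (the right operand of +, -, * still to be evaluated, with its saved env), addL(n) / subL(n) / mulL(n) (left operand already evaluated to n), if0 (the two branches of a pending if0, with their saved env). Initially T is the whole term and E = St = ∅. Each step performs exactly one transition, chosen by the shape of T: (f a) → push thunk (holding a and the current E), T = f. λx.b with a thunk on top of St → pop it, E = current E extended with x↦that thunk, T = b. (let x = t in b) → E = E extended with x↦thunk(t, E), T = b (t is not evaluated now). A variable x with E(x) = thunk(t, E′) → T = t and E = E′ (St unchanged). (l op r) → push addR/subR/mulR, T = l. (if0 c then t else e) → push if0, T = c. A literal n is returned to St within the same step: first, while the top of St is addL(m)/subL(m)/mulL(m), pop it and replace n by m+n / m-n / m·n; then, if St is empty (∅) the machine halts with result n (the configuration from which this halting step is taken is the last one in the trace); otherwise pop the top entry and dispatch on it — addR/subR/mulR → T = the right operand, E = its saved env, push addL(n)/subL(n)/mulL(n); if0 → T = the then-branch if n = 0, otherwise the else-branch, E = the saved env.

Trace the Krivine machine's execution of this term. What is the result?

[0] [T=((((λy. 2) 0) * ((λx. -2) 7)) - ((7 + -3) * ((λx. x) 4))) | E=∅ | St=∅]
[1] [T=(((λy. 2) 0) * ((λx. -2) 7)) | E=∅ | St=[subR]]
[2] [T=((λy. 2) 0) | E=∅ | St=[mulR :: subR]]
[3] [T=(λy. 2) | E=∅ | St=[thunk :: mulR :: subR]]
[4] [T=2 | E={y↦thunk(0, ∅)} | St=[mulR :: subR]]
[5] [T=((λx. -2) 7) | E=∅ | St=[mulL(2) :: subR]]
[6] [T=(λx. -2) | E=∅ | St=[thunk :: mulL(2) :: subR]]
[7] [T=-2 | E={x↦thunk(7, ∅)} | St=[mulL(2) :: subR]]
[8] [T=((7 + -3) * ((λx. x) 4)) | E=∅ | St=[subL(-4)]]
[9] [T=(7 + -3) | E=∅ | St=[mulR :: subL(-4)]]
[10] [T=7 | E=∅ | St=[addR :: mulR :: subL(-4)]]
[11] [T=-3 | E=∅ | St=[addL(7) :: mulR :: subL(-4)]]
[12] [T=((λx. x) 4) | E=∅ | St=[mulL(4) :: subL(-4)]]
[13] [T=(λx. x) | E=∅ | St=[thunk :: mulL(4) :: subL(-4)]]
[14] [T=x | E={x↦thunk(4, ∅)} | St=[mulL(4) :: subL(-4)]]
[15] [T=4 | E=∅ | St=[mulL(4) :: subL(-4)]]
→ final value -20

Answer: -20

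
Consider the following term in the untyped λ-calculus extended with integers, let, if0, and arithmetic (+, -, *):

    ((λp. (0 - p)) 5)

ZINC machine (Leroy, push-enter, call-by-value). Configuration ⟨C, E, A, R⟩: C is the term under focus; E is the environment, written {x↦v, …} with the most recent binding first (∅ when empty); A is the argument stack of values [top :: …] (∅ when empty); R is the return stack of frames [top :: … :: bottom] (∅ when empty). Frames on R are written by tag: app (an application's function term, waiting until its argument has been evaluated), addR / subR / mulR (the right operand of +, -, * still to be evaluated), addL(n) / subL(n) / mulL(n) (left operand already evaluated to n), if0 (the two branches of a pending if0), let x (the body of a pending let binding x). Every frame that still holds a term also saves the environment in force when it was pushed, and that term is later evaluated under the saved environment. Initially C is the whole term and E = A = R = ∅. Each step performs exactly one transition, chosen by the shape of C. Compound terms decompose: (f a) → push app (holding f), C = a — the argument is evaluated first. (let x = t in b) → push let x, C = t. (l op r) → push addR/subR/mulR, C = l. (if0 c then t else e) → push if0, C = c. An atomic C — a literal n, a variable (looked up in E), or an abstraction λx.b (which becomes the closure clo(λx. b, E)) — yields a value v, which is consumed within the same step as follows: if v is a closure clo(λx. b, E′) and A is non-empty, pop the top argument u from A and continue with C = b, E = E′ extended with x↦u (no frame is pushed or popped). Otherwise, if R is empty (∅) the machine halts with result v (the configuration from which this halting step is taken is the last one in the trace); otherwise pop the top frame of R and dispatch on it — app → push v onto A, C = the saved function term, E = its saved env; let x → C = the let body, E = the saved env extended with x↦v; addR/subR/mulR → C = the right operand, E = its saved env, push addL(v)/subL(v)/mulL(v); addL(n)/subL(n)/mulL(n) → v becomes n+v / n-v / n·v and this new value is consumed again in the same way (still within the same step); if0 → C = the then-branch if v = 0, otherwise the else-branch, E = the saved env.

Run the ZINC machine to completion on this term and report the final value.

t=0: ⟨C=((λp. (0 - p)) 5); E=∅; A=∅; R=∅⟩
t=1: ⟨C=5; E=∅; A=∅; R=[app]⟩
t=2: ⟨C=(λp. (0 - p)); E=∅; A=[5]; R=∅⟩
t=3: ⟨C=(0 - p); E={p↦5}; A=∅; R=∅⟩
t=4: ⟨C=0; E={p↦5}; A=∅; R=[subR]⟩
t=5: ⟨C=p; E={p↦5}; A=∅; R=[subL(0)]⟩
→ final value -5

Answer: -5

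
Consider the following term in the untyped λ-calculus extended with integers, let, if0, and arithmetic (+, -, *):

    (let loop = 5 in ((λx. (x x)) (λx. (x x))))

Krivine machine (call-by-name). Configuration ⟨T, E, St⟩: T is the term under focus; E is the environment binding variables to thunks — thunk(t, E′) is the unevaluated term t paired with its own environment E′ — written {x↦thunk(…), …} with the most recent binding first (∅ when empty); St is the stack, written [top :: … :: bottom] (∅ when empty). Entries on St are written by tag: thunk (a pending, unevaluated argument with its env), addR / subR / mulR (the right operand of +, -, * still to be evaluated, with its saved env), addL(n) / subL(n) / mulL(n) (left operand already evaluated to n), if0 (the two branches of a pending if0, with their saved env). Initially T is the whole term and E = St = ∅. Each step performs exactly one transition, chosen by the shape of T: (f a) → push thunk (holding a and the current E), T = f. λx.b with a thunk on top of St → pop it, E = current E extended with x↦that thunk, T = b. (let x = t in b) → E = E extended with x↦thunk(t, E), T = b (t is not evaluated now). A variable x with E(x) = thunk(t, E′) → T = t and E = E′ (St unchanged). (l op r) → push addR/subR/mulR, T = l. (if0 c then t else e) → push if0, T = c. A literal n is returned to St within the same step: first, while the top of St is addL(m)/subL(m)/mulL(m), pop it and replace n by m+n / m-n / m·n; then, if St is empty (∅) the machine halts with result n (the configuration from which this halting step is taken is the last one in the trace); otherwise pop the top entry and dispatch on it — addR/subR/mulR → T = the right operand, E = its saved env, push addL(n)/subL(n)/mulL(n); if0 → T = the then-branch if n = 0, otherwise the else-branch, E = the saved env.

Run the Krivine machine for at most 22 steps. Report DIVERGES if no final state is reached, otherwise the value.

Answer: DIVERGES (no final state within 22 steps)

Machine steps:
step 0: ⟨T=(let loop = 5 in ((λx. (x x)) (λx. (x x)))); E=∅; St=∅⟩
step 1: ⟨T=((λx. (x x)) (λx. (x x))); E={loop↦thunk(5, ∅)}; St=∅⟩
step 2: ⟨T=(λx. (x x)); E={loop↦thunk(5, ∅)}; St=[thunk]⟩
step 3: ⟨T=(x x); E={x↦thunk((λx. (x x)), {loop↦thunk(5, ∅)}), loop↦thunk(5, ∅)}; St=∅⟩
step 4: ⟨T=x; E={x↦thunk((λx. (x x)), {loop↦thunk(5, ∅)}), loop↦thunk(5, ∅)}; St=[thunk]⟩
step 5: ⟨T=(λx. (x x)); E={loop↦thunk(5, ∅)}; St=[thunk]⟩
step 6: ⟨T=(x x); E={x↦thunk(x, {x↦thunk((λx. (x x)), {loop↦thunk(5, ∅)}), loop↦thunk(5, ∅)}), loop↦thunk(5, ∅)}; St=∅⟩
step 7: ⟨T=x; E={x↦thunk(x, {x↦thunk((λx. (x x)), {loop↦thunk(5, ∅)}), loop↦thunk(5, ∅)}), loop↦thunk(5, ∅)}; St=[thunk]⟩
step 8: ⟨T=x; E={x↦thunk((λx. (x x)), {loop↦thunk(5, ∅)}), loop↦thunk(5, ∅)}; St=[thunk]⟩
step 9: ⟨T=(λx. (x x)); E={loop↦thunk(5, ∅)}; St=[thunk]⟩
step 10: ⟨T=(x x); E={x↦thunk(x, {x↦thunk(x, {x↦thunk((λx. (x x)), {loop↦thunk(5, ∅)}), loop↦thunk(5, ∅)}), loop↦thunk(5, ∅)}), loop↦thunk(5, ∅)}; St=∅⟩
step 11: ⟨T=x; E={x↦thunk(x, {x↦thunk(x, {x↦thunk((λx. (x x)), {loop↦thunk(5, ∅)}), loop↦thunk(5, ∅)}), loop↦thunk(5, ∅)}), loop↦thunk(5, ∅)}; St=[thunk]⟩
step 12: ⟨T=x; E={x↦thunk(x, {x↦thunk((λx. (x x)), {loop↦thunk(5, ∅)}), loop↦thunk(5, ∅)}), loop↦thunk(5, ∅)}; St=[thunk]⟩
step 13: ⟨T=x; E={x↦thunk((λx. (x x)), {loop↦thunk(5, ∅)}), loop↦thunk(5, ∅)}; St=[thunk]⟩
step 14: ⟨T=(λx. (x x)); E={loop↦thunk(5, ∅)}; St=[thunk]⟩
step 15: ⟨T=(x x); E={x↦thunk(x, {x↦thunk(x, {x↦thunk(x, {x↦thunk((λx. (x x)), {loop↦thunk(5, ∅)}), loop↦thunk(5, ∅)}), loop↦thunk(5, ∅)}), loop↦thunk(5, ∅)}), loop↦thunk(5, ∅)}; St=∅⟩
step 16: ⟨T=x; E={x↦thunk(x, {x↦thunk(x, {x↦thunk(x, {x↦thunk((λx. (x x)), {loop↦thunk(5, ∅)}), loop↦thunk(5, ∅)}), loop↦thunk(5, ∅)}), loop↦thunk(5, ∅)}), loop↦thunk(5, ∅)}; St=[thunk]⟩
step 17: ⟨T=x; E={x↦thunk(x, {x↦thunk(x, {x↦thunk((λx. (x x)), {loop↦thunk(5, ∅)}), loop↦thunk(5, ∅)}), loop↦thunk(5, ∅)}), loop↦thunk(5, ∅)}; St=[thunk]⟩
step 18: ⟨T=x; E={x↦thunk(x, {x↦thunk((λx. (x x)), {loop↦thunk(5, ∅)}), loop↦thunk(5, ∅)}), loop↦thunk(5, ∅)}; St=[thunk]⟩
step 19: ⟨T=x; E={x↦thunk((λx. (x x)), {loop↦thunk(5, ∅)}), loop↦thunk(5, ∅)}; St=[thunk]⟩
step 20: ⟨T=(λx. (x x)); E={loop↦thunk(5, ∅)}; St=[thunk]⟩
step 21: ⟨T=(x x); E={x↦thunk(x, {x↦thunk(x, {x↦thunk(x, {x↦thunk(x, {x↦thunk((λx. (x x)), {loop↦thunk(5, ∅)}), loop↦thunk(5, ∅)}), loop↦thunk(5, ∅)}), loop↦thunk(5, ∅)}), loop↦thunk(5, ∅)}), loop↦thunk(5, ∅)}; St=∅⟩
step 22: ⟨T=x; E={x↦thunk(x, {x↦thunk(x, {x↦thunk(x, {x↦thunk(x, {x↦thunk((λx. (x x)), {loop↦thunk(5, ∅)}), loop↦thunk(5, ∅)}), loop↦thunk(5, ∅)}), loop↦thunk(5, ∅)}), loop↦thunk(5, ∅)}), loop↦thunk(5, ∅)}; St=[thunk]⟩
→ 22 transitions taken and the configuration is still not final: no result within 22 steps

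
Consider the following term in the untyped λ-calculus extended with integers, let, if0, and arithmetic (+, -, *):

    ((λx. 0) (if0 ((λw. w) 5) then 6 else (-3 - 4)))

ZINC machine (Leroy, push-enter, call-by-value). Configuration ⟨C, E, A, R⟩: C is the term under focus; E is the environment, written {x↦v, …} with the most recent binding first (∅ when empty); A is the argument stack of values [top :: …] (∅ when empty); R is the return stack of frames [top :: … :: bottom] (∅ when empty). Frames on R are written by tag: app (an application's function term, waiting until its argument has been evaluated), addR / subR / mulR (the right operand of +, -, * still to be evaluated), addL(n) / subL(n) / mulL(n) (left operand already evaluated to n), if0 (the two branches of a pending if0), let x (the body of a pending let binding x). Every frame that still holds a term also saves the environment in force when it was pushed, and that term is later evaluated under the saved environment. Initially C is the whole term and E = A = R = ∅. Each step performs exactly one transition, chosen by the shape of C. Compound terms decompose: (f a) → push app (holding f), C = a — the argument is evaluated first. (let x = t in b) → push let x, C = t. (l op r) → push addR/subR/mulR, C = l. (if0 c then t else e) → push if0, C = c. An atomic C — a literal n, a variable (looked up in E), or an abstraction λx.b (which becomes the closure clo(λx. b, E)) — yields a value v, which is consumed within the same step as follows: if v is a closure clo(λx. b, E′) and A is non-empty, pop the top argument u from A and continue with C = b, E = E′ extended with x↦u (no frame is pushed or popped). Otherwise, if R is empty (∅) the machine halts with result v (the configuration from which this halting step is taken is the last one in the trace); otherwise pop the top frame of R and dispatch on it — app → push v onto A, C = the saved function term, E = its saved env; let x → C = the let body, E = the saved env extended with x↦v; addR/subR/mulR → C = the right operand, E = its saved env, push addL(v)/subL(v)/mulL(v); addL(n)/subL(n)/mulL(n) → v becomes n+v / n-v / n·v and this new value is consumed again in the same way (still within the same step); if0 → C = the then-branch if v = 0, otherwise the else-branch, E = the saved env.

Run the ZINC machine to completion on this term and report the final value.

[0] ⟨C=((λx. 0) (if0 ((λw. w) 5) then 6 else (-3 - 4))); E=∅; A=∅; R=∅⟩
[1] ⟨C=(if0 ((λw. w) 5) then 6 else (-3 - 4)); E=∅; A=∅; R=[app]⟩
[2] ⟨C=((λw. w) 5); E=∅; A=∅; R=[if0 :: app]⟩
[3] ⟨C=5; E=∅; A=∅; R=[app :: if0 :: app]⟩
[4] ⟨C=(λw. w); E=∅; A=[5]; R=[if0 :: app]⟩
[5] ⟨C=w; E={w↦5}; A=∅; R=[if0 :: app]⟩
[6] ⟨C=(-3 - 4); E=∅; A=∅; R=[app]⟩
[7] ⟨C=-3; E=∅; A=∅; R=[subR :: app]⟩
[8] ⟨C=4; E=∅; A=∅; R=[subL(-3) :: app]⟩
[9] ⟨C=(λx. 0); E=∅; A=[-7]; R=∅⟩
[10] ⟨C=0; E={x↦-7}; A=∅; R=∅⟩
→ final value 0

Answer: 0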